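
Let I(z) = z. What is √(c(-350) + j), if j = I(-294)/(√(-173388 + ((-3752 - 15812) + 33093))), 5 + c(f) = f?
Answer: √(-185142641995 + 959154*I*√159859)/22837 ≈ 0.019513 + 18.841*I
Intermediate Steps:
c(f) = -5 + f
j = 42*I*√159859/22837 (j = -294/√(-173388 + ((-3752 - 15812) + 33093)) = -294/√(-173388 + (-19564 + 33093)) = -294/√(-173388 + 13529) = -294*(-I*√159859/159859) = -(-42)*I*√159859/22837 = 42*I*√159859/22837 ≈ 0.73532*I)
√(c(-350) + j) = √((-5 - 350) + 42*I*√159859/22837) = √(-355 + 42*I*√159859/22837)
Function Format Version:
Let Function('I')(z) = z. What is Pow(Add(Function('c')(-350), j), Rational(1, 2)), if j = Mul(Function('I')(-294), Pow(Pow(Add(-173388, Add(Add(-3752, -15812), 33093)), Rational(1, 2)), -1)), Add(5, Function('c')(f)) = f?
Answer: Mul(Rational(1, 22837), Pow(Add(-185142641995, Mul(959154, I, Pow(159859, Rational(1, 2)))), Rational(1, 2))) ≈ Add(0.019513, Mul(18.841, I))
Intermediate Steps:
Function('c')(f) = Add(-5, f)
j = Mul(Rational(42, 22837), I, Pow(159859, Rational(1, 2))) (j = Mul(-294, Pow(Pow(Add(-173388, Add(Add(-3752, -15812), 33093)), Rational(1, 2)), -1)) = Mul(-294, Pow(Pow(Add(-173388, Add(-19564, 33093)), Rational(1, 2)), -1)) = Mul(-294, Pow(Pow(Add(-173388, 13529), Rational(1, 2)), -1)) = Mul(-294, Pow(Pow(-159859, Rational(1, 2)), -1)) = Mul(-294, Pow(Mul(I, Pow(159859, Rational(1, 2))), -1)) = Mul(-294, Mul(Rational(-1, 159859), I, Pow(159859, Rational(1, 2)))) = Mul(Rational(42, 22837), I, Pow(159859, Rational(1, 2))) ≈ Mul(0.73532, I))
Pow(Add(Function('c')(-350), j), Rational(1, 2)) = Pow(Add(Add(-5, -350), Mul(Rational(42, 22837), I, Pow(159859, Rational(1, 2)))), Rational(1, 2)) = Pow(Add(-355, Mul(Rational(42, 22837), I, Pow(159859, Rational(1, 2)))), Rational(1, 2))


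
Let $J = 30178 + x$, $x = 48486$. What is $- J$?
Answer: $-78664$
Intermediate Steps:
$J = 78664$ ($J = 30178 + 48486 = 78664$)
$- J = \left(-1\right) 78664 = -78664$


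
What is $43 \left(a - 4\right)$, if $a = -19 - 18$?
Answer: $-1763$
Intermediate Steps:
$a = -37$ ($a = -19 - 18 = -37$)
$43 \left(a - 4\right) = 43 \left(-37 - 4\right) = 43 \left(-41\right) = -1763$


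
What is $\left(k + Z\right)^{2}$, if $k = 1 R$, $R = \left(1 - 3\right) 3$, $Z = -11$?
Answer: $289$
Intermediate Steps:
$R = -6$ ($R = \left(-2\right) 3 = -6$)
$k = -6$ ($k = 1 \left(-6\right) = -6$)
$\left(k + Z\right)^{2} = \left(-6 - 11\right)^{2} = \left(-17\right)^{2} = 289$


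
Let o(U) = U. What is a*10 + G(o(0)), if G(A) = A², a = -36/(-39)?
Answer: 120/13 ≈ 9.2308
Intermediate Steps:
a = 12/13 (a = -36*(-1/39) = 12/13 ≈ 0.92308)
a*10 + G(o(0)) = (12/13)*10 + 0² = 120/13 + 0 = 120/13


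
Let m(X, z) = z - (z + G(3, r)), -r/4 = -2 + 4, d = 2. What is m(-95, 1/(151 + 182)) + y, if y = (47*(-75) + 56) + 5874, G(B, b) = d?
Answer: 2403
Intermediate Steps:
r = -8 (r = -4*(-2 + 4) = -4*2 = -8)
G(B, b) = 2
m(X, z) = -2 (m(X, z) = z - (z + 2) = z - (2 + z) = z + (-2 - z) = -2)
y = 2405 (y = (-3525 + 56) + 5874 = -3469 + 5874 = 2405)
m(-95, 1/(151 + 182)) + y = -2 + 2405 = 2403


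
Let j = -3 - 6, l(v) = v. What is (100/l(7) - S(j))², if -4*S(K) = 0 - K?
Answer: 214369/784 ≈ 273.43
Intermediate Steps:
j = -9
S(K) = K/4 (S(K) = -(0 - K)/4 = -(-1)*K/4 = K/4)
(100/l(7) - S(j))² = (100/7 - (-9)/4)² = (100*(⅐) - 1*(-9/4))² = (100/7 + 9/4)² = (463/28)² = 214369/784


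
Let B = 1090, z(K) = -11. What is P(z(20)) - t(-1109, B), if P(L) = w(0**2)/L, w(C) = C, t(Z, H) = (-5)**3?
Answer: 125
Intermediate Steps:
t(Z, H) = -125
P(L) = 0 (P(L) = 0**2/L = 0/L = 0)
P(z(20)) - t(-1109, B) = 0 - 1*(-125) = 0 + 125 = 125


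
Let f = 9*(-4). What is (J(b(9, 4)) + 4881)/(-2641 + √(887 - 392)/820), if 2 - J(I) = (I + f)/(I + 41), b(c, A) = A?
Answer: -15610563385712/8441837971029 - 36041788*√55/14069729951715 ≈ -1.8492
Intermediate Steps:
f = -36
J(I) = 2 - (-36 + I)/(41 + I) (J(I) = 2 - (I - 36)/(I + 41) = 2 - (-36 + I)/(41 + I))
(J(b(9, 4)) + 4881)/(-2641 + √(887 - 392)/820) = ((118 + 4)/(41 + 4) + 4881)/(-2641 + √(887 - 392)/820) = (122/45 + 4881)/(-2641 + √495*(1/820)) = ((1/45)*122 + 4881)/(-2641 + (3*√55)*(1/820)) = (122/45 + 4881)/(-2641 + 3*√55/820) = 219767/(45*(-2641 + 3*√55/820))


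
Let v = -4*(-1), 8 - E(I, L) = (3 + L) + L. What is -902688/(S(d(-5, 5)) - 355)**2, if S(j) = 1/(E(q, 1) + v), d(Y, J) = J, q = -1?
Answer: -921494/128547 ≈ -7.1685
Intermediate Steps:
E(I, L) = 5 - 2*L (E(I, L) = 8 - ((3 + L) + L) = 8 - (3 + 2*L) = 8 + (-3 - 2*L) = 5 - 2*L)
v = 4
S(j) = 1/7 (S(j) = 1/((5 - 2*1) + 4) = 1/((5 - 2) + 4) = 1/(3 + 4) = 1/7)
-902688/(S(d(-5, 5)) - 355)**2 = -902688/(1/7 - 355)**2 = -902688/((-2484/7)**2) = -902688/6170256/49 = -902688*49/6170256 = -921494/128547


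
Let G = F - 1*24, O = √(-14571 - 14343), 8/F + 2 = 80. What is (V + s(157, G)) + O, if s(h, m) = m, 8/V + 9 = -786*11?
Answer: -896308/37505 + I*√28914 ≈ -23.898 + 170.04*I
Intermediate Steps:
F = 4/39 (F = 8/(-2 + 80) = 8/78 = 8*(1/78) = 4/39 ≈ 0.10256)
V = -8/8655 (V = 8/(-9 - 786*11) = 8/(-9 - 8646) = 8/(-8655) = 8*(-1/8655) = -8/8655 ≈ -0.00092432)
O = I*√28914 (O = √(-28914) = I*√28914 ≈ 170.04*I)
G = -932/39 (G = 4/39 - 1*24 = 4/39 - 24 = -932/39 ≈ -23.897)
(V + s(157, G)) + O = (-8/8655 - 932/39) + I*√28914 = -896308/37505 + I*√28914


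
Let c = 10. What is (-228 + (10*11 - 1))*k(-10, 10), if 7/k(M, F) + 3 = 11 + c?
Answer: -833/18 ≈ -46.278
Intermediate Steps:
k(M, F) = 7/18 (k(M, F) = 7/(-3 + (11 + 10)) = 7/(-3 + 21) = 7/18)
(-228 + (10*11 - 1))*k(-10, 10) = (-228 + (10*11 - 1))*(7/18) = (-228 + (110 - 1))*(7/18) = (-228 + 109)*(7/18) = -119*7/18 = -833/18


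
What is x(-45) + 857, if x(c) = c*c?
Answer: 2882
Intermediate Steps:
x(c) = c²
x(-45) + 857 = (-45)² + 857 = 2025 + 857 = 2882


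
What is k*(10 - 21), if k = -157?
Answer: 1727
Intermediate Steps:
k*(10 - 21) = -157*(10 - 21) = -157*(-11) = 1727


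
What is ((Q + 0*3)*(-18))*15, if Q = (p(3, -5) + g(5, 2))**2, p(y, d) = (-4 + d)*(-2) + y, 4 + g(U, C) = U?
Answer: -130680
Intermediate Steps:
g(U, C) = -4 + U
p(y, d) = 8 + y - 2*d (p(y, d) = (8 - 2*d) + y = 8 + y - 2*d)
Q = 484 (Q = ((8 + 3 - 2*(-5)) + (-4 + 5))**2 = ((8 + 3 + 10) + 1)**2 = (21 + 1)**2 = 22**2 = 484)
((Q + 0*3)*(-18))*15 = ((484 + 0*3)*(-18))*15 = ((484 + 0)*(-18))*15 = (484*(-18))*15 = -8712*15 = -130680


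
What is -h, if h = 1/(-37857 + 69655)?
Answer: -1/31798 ≈ -3.1448e-5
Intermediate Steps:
h = 1/31798 ≈ 3.1448e-5
-h = -1*1/31798 = -1/31798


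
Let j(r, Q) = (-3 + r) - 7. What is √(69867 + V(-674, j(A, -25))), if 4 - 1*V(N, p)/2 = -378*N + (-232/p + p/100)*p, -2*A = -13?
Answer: I*√175682098/20 ≈ 662.73*I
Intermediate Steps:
A = 13/2 (A = -½*(-13) = 13/2 ≈ 6.5000)
j(r, Q) = -10 + r
V(N, p) = 8 + 756*N - 2*p*(-232/p + p/100) (V(N, p) = 8 - 2*(-378*N + (-232/p + p/100)*p) = 8 - 2*(-378*N + p*(-232/p + p/100)) = 8 + (756*N - 2*p*(-232/p + p/100)) = 8 + 756*N - 2*p*(-232/p + p/100))
√(69867 + V(-674, j(A, -25))) = √(69867 + (472 + 756*(-674) - (-10 + 13/2)²/50)) = √(69867 + (472 - 509544 - (-7/2)²/50)) = √(69867 + (472 - 509544 - 1/50*49/4)) = √(69867 + (472 - 509544 - 49/200)) = √(69867 - 101814449/200) = √(-87841049/200) = I*√175682098/20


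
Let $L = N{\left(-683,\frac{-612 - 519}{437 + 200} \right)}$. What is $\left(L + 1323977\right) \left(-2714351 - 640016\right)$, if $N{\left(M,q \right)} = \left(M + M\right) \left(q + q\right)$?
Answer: $- \frac{218411412486419}{49} \approx -4.4574 \cdot 10^{12}$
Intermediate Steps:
$N{\left(M,q \right)} = 4 M q$ ($N{\left(M,q \right)} = 2 M 2 q = 4 M q$)
$L = \frac{237684}{49}$ ($L = 4 \left(-683\right) \frac{-612 - 519}{437 + 200} = 4 \left(-683\right) \left(- \frac{1131}{637}\right) = 4 \left(-683\right) \left(\left(-1131\right) \frac{1}{637}\right) = 4 \left(-683\right) \left(- \frac{87}{49}\right) = \frac{237684}{49} \approx 4850.7$)
$\left(L + 1323977\right) \left(-2714351 - 640016\right) = \left(\frac{237684}{49} + 1323977\right) \left(-2714351 - 640016\right) = \frac{65112557}{49} \left(-3354367\right) = - \frac{218411412486419}{49}$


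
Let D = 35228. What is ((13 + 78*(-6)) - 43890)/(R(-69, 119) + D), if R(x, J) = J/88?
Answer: -3902360/3100183 ≈ -1.2588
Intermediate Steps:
R(x, J) = J/88 (R(x, J) = J*(1/88) = J/88)
((13 + 78*(-6)) - 43890)/(R(-69, 119) + D) = ((13 + 78*(-6)) - 43890)/((1/88)*119 + 35228) = ((13 - 468) - 43890)/(119/88 + 35228) = (-455 - 43890)/(3100183/88) = -44345*88/3100183 = -3902360/3100183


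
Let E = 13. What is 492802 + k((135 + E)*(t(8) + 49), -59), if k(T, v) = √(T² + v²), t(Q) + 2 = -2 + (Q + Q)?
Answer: 492802 + √81508265 ≈ 5.0183e+5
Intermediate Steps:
t(Q) = -4 + 2*Q (t(Q) = -2 + (-2 + (Q + Q)) = -2 + (-2 + 2*Q) = -4 + 2*Q)
492802 + k((135 + E)*(t(8) + 49), -59) = 492802 + √(((135 + 13)*((-4 + 2*8) + 49))² + (-59)²) = 492802 + √((148*((-4 + 16) + 49))² + 3481) = 492802 + √((148*(12 + 49))² + 3481) = 492802 + √((148*61)² + 3481) = 492802 + √(9028² + 3481) = 492802 + √(81504784 + 3481) = 492802 + √81508265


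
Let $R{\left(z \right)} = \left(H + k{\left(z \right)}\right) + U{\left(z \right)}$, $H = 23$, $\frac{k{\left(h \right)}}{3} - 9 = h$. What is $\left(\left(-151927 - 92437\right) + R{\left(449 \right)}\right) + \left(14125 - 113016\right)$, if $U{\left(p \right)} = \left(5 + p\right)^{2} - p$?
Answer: $-136191$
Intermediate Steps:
$k{\left(h \right)} = 27 + 3 h$
$R{\left(z \right)} = 50 + \left(5 + z\right)^{2} + 2 z$ ($R{\left(z \right)} = \left(23 + \left(27 + 3 z\right)\right) - \left(z - \left(5 + z\right)^{2}\right) = \left(50 + 3 z\right) - \left(z - \left(5 + z\right)^{2}\right) = 50 + \left(5 + z\right)^{2} + 2 z$)
$\left(\left(-151927 - 92437\right) + R{\left(449 \right)}\right) + \left(14125 - 113016\right) = \left(\left(-151927 - 92437\right) + \left(75 + 449^{2} + 12 \cdot 449\right)\right) + \left(14125 - 113016\right) = \left(-244364 + \left(75 + 201601 + 5388\right)\right) - 98891 = \left(-244364 + 207064\right) - 98891 = -37300 - 98891 = -136191$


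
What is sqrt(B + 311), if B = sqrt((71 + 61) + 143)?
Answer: sqrt(311 + 5*sqrt(11)) ≈ 18.099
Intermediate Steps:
B = 5*sqrt(11) (B = sqrt(132 + 143) = sqrt(275) = 5*sqrt(11) ≈ 16.583)
sqrt(B + 311) = sqrt(5*sqrt(11) + 311) = sqrt(311 + 5*sqrt(11))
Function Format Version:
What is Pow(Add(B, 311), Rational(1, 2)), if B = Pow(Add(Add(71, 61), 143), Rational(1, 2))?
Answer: Pow(Add(311, Mul(5, Pow(11, Rational(1, 2)))), Rational(1, 2)) ≈ 18.099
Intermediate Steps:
B = Mul(5, Pow(11, Rational(1, 2))) (B = Pow(Add(132, 143), Rational(1, 2)) = Pow(275, Rational(1, 2)) = Mul(5, Pow(11, Rational(1, 2))) ≈ 16.583)
Pow(Add(B, 311), Rational(1, 2)) = Pow(Add(Mul(5, Pow(11, Rational(1, 2))), 311), Rational(1, 2)) = Pow(Add(311, Mul(5, Pow(11, Rational(1, 2)))), Rational(1, 2))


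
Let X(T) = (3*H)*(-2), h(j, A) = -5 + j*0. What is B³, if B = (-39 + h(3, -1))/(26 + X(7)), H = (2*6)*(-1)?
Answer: -10648/117649 ≈ -0.090507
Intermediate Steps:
H = -12 (H = 12*(-1) = -12)
h(j, A) = -5 (h(j, A) = -5 + 0 = -5)
X(T) = 72 (X(T) = (3*(-12))*(-2) = -36*(-2) = 72)
B = -22/49 (B = (-39 - 5)/(26 + 72) = -44/98 = -44*1/98 = -22/49 ≈ -0.44898)
B³ = (-22/49)³ = -10648/117649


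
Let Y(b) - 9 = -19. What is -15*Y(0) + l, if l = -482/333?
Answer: 49468/333 ≈ 148.55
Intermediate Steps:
Y(b) = -10 (Y(b) = 9 - 19 = -10)
l = -482/333 (l = -482*1/333 = -482/333 ≈ -1.4474)
-15*Y(0) + l = -15*(-10) - 482/333 = 150 - 482/333 = 49468/333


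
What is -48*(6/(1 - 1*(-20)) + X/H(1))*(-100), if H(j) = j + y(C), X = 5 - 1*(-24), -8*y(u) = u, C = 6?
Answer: 3907200/7 ≈ 5.5817e+5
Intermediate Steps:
y(u) = -u/8
X = 29 (X = 5 + 24 = 29)
H(j) = -¾ + j (H(j) = j - ⅛*6 = j - ¾ = -¾ + j)
-48*(6/(1 - 1*(-20)) + X/H(1))*(-100) = -48*(6/(1 - 1*(-20)) + 29/(-¾ + 1))*(-100) = -48*(6/(1 + 20) + 29/(¼))*(-100) = -48*(6/21 + 29*4)*(-100) = -48*(6*(1/21) + 116)*(-100) = -48*(2/7 + 116)*(-100) = -48*814/7*(-100) = -39072/7*(-100) = 3907200/7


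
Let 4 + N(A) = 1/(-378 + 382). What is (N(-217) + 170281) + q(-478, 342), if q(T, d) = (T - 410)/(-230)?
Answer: 78329311/460 ≈ 1.7028e+5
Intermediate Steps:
q(T, d) = 41/23 - T/230 (q(T, d) = (-410 + T)*(-1/230) = 41/23 - T/230)
N(A) = -15/4 (N(A) = -4 + 1/(-378 + 382) = -4 + 1/4 = -4 + ¼ = -15/4)
(N(-217) + 170281) + q(-478, 342) = (-15/4 + 170281) + (41/23 - 1/230*(-478)) = 681109/4 + (41/23 + 239/115) = 681109/4 + 444/115 = 78329311/460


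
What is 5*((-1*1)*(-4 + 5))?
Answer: -5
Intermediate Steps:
5*((-1*1)*(-4 + 5)) = 5*(-1*1) = 5*(-1) = -5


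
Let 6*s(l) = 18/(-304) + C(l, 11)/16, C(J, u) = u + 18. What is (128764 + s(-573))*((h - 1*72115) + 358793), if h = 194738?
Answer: 4711178478071/76 ≈ 6.1989e+10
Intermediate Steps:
C(J, u) = 18 + u
s(l) = 533/1824 (s(l) = (18/(-304) + (18 + 11)/16)/6 = (18*(-1/304) + 29*(1/16))/6 = (-9/152 + 29/16)/6 = (⅙)*(533/304) = 533/1824)
(128764 + s(-573))*((h - 1*72115) + 358793) = (128764 + 533/1824)*((194738 - 1*72115) + 358793) = 234866069*((194738 - 72115) + 358793)/1824 = 234866069*(122623 + 358793)/1824 = (234866069/1824)*481416 = 4711178478071/76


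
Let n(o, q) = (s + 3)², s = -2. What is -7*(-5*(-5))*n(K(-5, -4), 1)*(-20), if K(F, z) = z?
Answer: 3500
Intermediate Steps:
n(o, q) = 1 (n(o, q) = (-2 + 3)² = 1² = 1)
-7*(-5*(-5))*n(K(-5, -4), 1)*(-20) = -7*(-5*(-5))*(-20) = -175*(-20) = 3500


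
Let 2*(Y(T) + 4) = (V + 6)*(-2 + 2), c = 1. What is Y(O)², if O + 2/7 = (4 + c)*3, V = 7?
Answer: 16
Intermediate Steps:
O = 103/7 (O = -2/7 + (4 + 1)*3 = -2/7 + 5*3 = -2/7 + 15 = 103/7 ≈ 14.714)
Y(T) = -4 (Y(T) = -4 + ((7 + 6)*(-2 + 2))/2 = -4 + (13*0)/2 = -4 + (½)*0 = -4 + 0 = -4)
Y(O)² = (-4)² = 16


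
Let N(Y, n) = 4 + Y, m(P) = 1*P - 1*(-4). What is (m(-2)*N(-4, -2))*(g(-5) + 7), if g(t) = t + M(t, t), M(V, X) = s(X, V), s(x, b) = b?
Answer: 0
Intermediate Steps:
M(V, X) = V
g(t) = 2*t (g(t) = t + t = 2*t)
m(P) = 4 + P (m(P) = P + 4 = 4 + P)
(m(-2)*N(-4, -2))*(g(-5) + 7) = ((4 - 2)*(4 - 4))*(2*(-5) + 7) = (2*0)*(-10 + 7) = 0*(-3) = 0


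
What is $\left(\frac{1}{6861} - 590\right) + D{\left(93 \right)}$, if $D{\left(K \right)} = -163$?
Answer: $- \frac{5166332}{6861} \approx -753.0$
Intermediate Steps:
$\left(\frac{1}{6861} - 590\right) + D{\left(93 \right)} = \left(\frac{1}{6861} - 590\right) - 163 = - \frac{4047989}{6861} - 163 = - \frac{5166332}{6861}$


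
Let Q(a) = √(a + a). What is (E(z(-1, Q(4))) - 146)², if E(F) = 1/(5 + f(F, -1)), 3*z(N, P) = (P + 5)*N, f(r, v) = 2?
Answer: 1042441/49 ≈ 21274.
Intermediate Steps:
Q(a) = √2*√a (Q(a) = √(2*a) = √2*√a)
z(N, P) = N*(5 + P)/3 (z(N, P) = ((P + 5)*N)/3 = ((5 + P)*N)/3 = (N*(5 + P))/3 = N*(5 + P)/3)
E(F) = ⅐ (E(F) = 1/(5 + 2) = 1/7 = ⅐)
(E(z(-1, Q(4))) - 146)² = (⅐ - 146)² = (-1021/7)² = 1042441/49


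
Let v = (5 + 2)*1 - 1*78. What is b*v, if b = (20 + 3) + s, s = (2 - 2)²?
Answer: -1633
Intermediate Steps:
s = 0 (s = 0² = 0)
v = -71 (v = 7*1 - 78 = 7 - 78 = -71)
b = 23 (b = (20 + 3) + 0 = 23 + 0 = 23)
b*v = 23*(-71) = -1633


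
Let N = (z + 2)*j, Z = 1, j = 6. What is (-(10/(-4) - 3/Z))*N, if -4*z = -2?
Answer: 165/2 ≈ 82.500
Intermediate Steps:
z = ½ (z = -¼*(-2) = ½ ≈ 0.50000)
N = 15 (N = (½ + 2)*6 = (5/2)*6 = 15)
(-(10/(-4) - 3/Z))*N = -(10/(-4) - 3/1)*15 = -(10*(-¼) - 3*1)*15 = -(-5/2 - 3)*15 = -1*(-11/2)*15 = (11/2)*15 = 165/2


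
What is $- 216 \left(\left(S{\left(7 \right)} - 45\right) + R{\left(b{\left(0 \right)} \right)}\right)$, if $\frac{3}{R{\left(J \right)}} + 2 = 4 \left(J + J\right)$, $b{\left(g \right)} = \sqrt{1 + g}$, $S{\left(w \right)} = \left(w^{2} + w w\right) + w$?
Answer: $-13068$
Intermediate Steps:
$S{\left(w \right)} = w + 2 w^{2}$ ($S{\left(w \right)} = \left(w^{2} + w^{2}\right) + w = 2 w^{2} + w = w + 2 w^{2}$)
$R{\left(J \right)} = \frac{3}{-2 + 8 J}$ ($R{\left(J \right)} = \frac{3}{-2 + 4 \left(J + J\right)} = \frac{3}{-2 + 4 \cdot 2 J} = \frac{3}{-2 + 8 J}$)
$- 216 \left(\left(S{\left(7 \right)} - 45\right) + R{\left(b{\left(0 \right)} \right)}\right) = - 216 \left(\left(7 \left(1 + 2 \cdot 7\right) - 45\right) + \frac{3}{2 \left(-1 + 4 \sqrt{1 + 0}\right)}\right) = - 216 \left(\left(7 \left(1 + 14\right) - 45\right) + \frac{3}{2 \left(-1 + 4 \sqrt{1}\right)}\right) = - 216 \left(\left(7 \cdot 15 - 45\right) + \frac{3}{2 \left(-1 + 4 \cdot 1\right)}\right) = - 216 \left(\left(105 - 45\right) + \frac{3}{2 \left(-1 + 4\right)}\right) = - 216 \left(60 + \frac{3}{2 \cdot 3}\right) = - 216 \left(60 + \frac{3}{2} \cdot \frac{1}{3}\right) = - 216 \left(60 + \frac{1}{2}\right) = \left(-216\right) \frac{121}{2} = -13068$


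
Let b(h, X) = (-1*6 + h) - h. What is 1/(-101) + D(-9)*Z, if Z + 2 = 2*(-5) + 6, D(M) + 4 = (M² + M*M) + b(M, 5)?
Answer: -92113/101 ≈ -912.01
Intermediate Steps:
b(h, X) = -6 (b(h, X) = (-6 + h) - h = -6)
D(M) = -10 + 2*M² (D(M) = -4 + ((M² + M*M) - 6) = -4 + ((M² + M²) - 6) = -4 + (2*M² - 6) = -4 + (-6 + 2*M²) = -10 + 2*M²)
Z = -6 (Z = -2 + (2*(-5) + 6) = -2 + (-10 + 6) = -2 - 4 = -6)
1/(-101) + D(-9)*Z = 1/(-101) + (-10 + 2*(-9)²)*(-6) = -1/101 + (-10 + 2*81)*(-6) = -1/101 + (-10 + 162)*(-6) = -1/101 + 152*(-6) = -1/101 - 912 = -92113/101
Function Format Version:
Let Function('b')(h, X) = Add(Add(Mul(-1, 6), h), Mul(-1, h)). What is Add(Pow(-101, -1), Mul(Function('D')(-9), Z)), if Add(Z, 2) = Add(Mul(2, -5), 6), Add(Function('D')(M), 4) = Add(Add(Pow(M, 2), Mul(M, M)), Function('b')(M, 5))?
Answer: Rational(-92113, 101) ≈ -912.01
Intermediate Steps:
Function('b')(h, X) = -6 (Function('b')(h, X) = Add(Add(-6, h), Mul(-1, h)) = -6)
Function('D')(M) = Add(-10, Mul(2, Pow(M, 2))) (Function('D')(M) = Add(-4, Add(Add(Pow(M, 2), Mul(M, M)), -6)) = Add(-4, Add(Add(Pow(M, 2), Pow(M, 2)), -6)) = Add(-4, Add(Mul(2, Pow(M, 2)), -6)) = Add(-4, Add(-6, Mul(2, Pow(M, 2)))) = Add(-10, Mul(2, Pow(M, 2))))
Z = -6 (Z = Add(-2, Add(Mul(2, -5), 6)) = Add(-2, Add(-10, 6)) = Add(-2, -4) = -6)
Add(Pow(-101, -1), Mul(Function('D')(-9), Z)) = Add(Pow(-101, -1), Mul(Add(-10, Mul(2, Pow(-9, 2))), -6)) = Add(Rational(-1, 101), Mul(Add(-10, Mul(2, 81)), -6)) = Add(Rational(-1, 101), Mul(Add(-10, 162), -6)) = Add(Rational(-1, 101), Mul(152, -6)) = Add(Rational(-1, 101), -912) = Rational(-92113, 101)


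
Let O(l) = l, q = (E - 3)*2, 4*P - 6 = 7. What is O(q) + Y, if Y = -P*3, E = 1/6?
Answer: -185/12 ≈ -15.417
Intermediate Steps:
P = 13/4 (P = 3/2 + (¼)*7 = 3/2 + 7/4 = 13/4 ≈ 3.2500)
E = ⅙ ≈ 0.16667
q = -17/3 (q = (⅙ - 3)*2 = -17/6*2 = -17/3 ≈ -5.6667)
Y = -39/4 (Y = -1*13/4*3 = -13/4*3 = -39/4 ≈ -9.7500)
O(q) + Y = -17/3 - 39/4 = -185/12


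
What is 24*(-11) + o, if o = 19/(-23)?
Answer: -6091/23 ≈ -264.83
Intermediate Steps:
o = -19/23 (o = 19*(-1/23) = -19/23 ≈ -0.82609)
24*(-11) + o = 24*(-11) - 19/23 = -264 - 19/23 = -6091/23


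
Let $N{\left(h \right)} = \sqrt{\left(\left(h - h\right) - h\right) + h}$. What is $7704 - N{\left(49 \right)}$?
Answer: $7704$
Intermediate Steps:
$N{\left(h \right)} = 0$ ($N{\left(h \right)} = \sqrt{\left(0 - h\right) + h} = \sqrt{- h + h} = \sqrt{0} = 0$)
$7704 - N{\left(49 \right)} = 7704 - 0 = 7704 + 0 = 7704$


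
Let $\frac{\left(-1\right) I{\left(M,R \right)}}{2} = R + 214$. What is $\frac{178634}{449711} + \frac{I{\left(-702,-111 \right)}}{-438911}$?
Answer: $\frac{78497068040}{197383104721} \approx 0.39769$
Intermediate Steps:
$I{\left(M,R \right)} = -428 - 2 R$ ($I{\left(M,R \right)} = - 2 \left(R + 214\right) = - 2 \left(214 + R\right) = -428 - 2 R$)
$\frac{178634}{449711} + \frac{I{\left(-702,-111 \right)}}{-438911} = \frac{178634}{449711} + \frac{-428 - -222}{-438911} = 178634 \cdot \frac{1}{449711} + \left(-428 + 222\right) \left(- \frac{1}{438911}\right) = \frac{178634}{449711} - - \frac{206}{438911} = \frac{178634}{449711} + \frac{206}{438911} = \frac{78497068040}{197383104721}$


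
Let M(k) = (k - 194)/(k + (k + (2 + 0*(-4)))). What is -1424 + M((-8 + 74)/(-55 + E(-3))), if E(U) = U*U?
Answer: -4797/4 ≈ -1199.3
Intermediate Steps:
E(U) = U²
M(k) = (-194 + k)/(2 + 2*k) (M(k) = (-194 + k)/(k + (k + (2 + 0))) = (-194 + k)/(k + (k + 2)) = (-194 + k)/(k + (2 + k)) = (-194 + k)/(2 + 2*k))
-1424 + M((-8 + 74)/(-55 + E(-3))) = -1424 + (-194 + (-8 + 74)/(-55 + (-3)²))/(2*(1 + (-8 + 74)/(-55 + (-3)²))) = -1424 + (-194 + 66/(-55 + 9))/(2*(1 + 66/(-55 + 9))) = -1424 + (-194 + 66/(-46))/(2*(1 + 66/(-46))) = -1424 + (-194 + 66*(-1/46))/(2*(1 + 66*(-1/46))) = -1424 + (-194 - 33/23)/(2*(1 - 33/23)) = -1424 + (½)*(-4495/23)/(-10/23) = -1424 + (½)*(-23/10)*(-4495/23) = -1424 + 899/4 = -4797/4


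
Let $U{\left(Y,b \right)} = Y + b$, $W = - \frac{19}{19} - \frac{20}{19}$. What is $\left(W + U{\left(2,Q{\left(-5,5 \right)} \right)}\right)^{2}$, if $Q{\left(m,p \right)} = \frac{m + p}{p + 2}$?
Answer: $\frac{1}{361} \approx 0.0027701$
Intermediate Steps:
$Q{\left(m,p \right)} = \frac{m + p}{2 + p}$
$W = - \frac{39}{19}$ ($W = \left(-19\right) \frac{1}{19} - \frac{20}{19} = -1 - \frac{20}{19} = - \frac{39}{19} \approx -2.0526$)
$\left(W + U{\left(2,Q{\left(-5,5 \right)} \right)}\right)^{2} = \left(- \frac{39}{19} + \left(2 + \frac{-5 + 5}{2 + 5}\right)\right)^{2} = \left(- \frac{39}{19} + \left(2 + \frac{1}{7} \cdot 0\right)\right)^{2} = \left(- \frac{39}{19} + \left(2 + 0\right)\right)^{2} = \left(- \frac{39}{19} + 2\right)^{2} = \left(- \frac{1}{19}\right)^{2} = \frac{1}{361}$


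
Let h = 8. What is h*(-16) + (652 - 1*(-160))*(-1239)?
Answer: -1006196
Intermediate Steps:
h*(-16) + (652 - 1*(-160))*(-1239) = 8*(-16) + (652 - 1*(-160))*(-1239) = -128 + (652 + 160)*(-1239) = -128 + 812*(-1239) = -128 - 1006068 = -1006196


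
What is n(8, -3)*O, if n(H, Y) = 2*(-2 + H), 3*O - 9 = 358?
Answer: 1468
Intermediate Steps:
O = 367/3 (O = 3 + (1/3)*358 = 3 + 358/3 = 367/3 ≈ 122.33)
n(H, Y) = -4 + 2*H
n(8, -3)*O = (-4 + 2*8)*(367/3) = (-4 + 16)*(367/3) = 12*(367/3) = 1468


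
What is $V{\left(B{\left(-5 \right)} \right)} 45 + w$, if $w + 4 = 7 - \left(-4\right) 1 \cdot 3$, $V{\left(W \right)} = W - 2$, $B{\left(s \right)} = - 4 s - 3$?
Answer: $690$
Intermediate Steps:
$B{\left(s \right)} = -3 - 4 s$
$V{\left(W \right)} = -2 + W$
$w = 15$ ($w = -4 - \left(-7 + \left(-4\right) 1 \cdot 3\right) = -4 - \left(-7 - 12\right) = -4 + \left(7 - -12\right) = -4 + \left(7 + 12\right) = -4 + 19 = 15$)
$V{\left(B{\left(-5 \right)} \right)} 45 + w = \left(-2 - -17\right) 45 + 15 = \left(-2 + \left(-3 + 20\right)\right) 45 + 15 = \left(-2 + 17\right) 45 + 15 = 15 \cdot 45 + 15 = 675 + 15 = 690$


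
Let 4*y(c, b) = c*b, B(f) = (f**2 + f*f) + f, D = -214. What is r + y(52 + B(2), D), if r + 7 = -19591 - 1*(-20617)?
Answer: -2298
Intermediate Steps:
B(f) = f + 2*f**2 (B(f) = (f**2 + f**2) + f = 2*f**2 + f = f + 2*f**2)
r = 1019 (r = -7 + (-19591 - 1*(-20617)) = -7 + (-19591 + 20617) = -7 + 1026 = 1019)
y(c, b) = b*c/4 (y(c, b) = (c*b)/4 = (b*c)/4 = b*c/4)
r + y(52 + B(2), D) = 1019 + (1/4)*(-214)*(52 + 2*(1 + 2*2)) = 1019 + (1/4)*(-214)*(52 + 2*(1 + 4)) = 1019 + (1/4)*(-214)*(52 + 2*5) = 1019 + (1/4)*(-214)*(52 + 10) = 1019 + (1/4)*(-214)*62 = 1019 - 3317 = -2298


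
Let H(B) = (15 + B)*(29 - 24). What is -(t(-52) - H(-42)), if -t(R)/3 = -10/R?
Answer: -3495/26 ≈ -134.42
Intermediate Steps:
t(R) = 30/R (t(R) = -(-30)/R = 30/R)
H(B) = 75 + 5*B (H(B) = (15 + B)*5 = 75 + 5*B)
-(t(-52) - H(-42)) = -(30/(-52) - (75 + 5*(-42))) = -(30*(-1/52) - (75 - 210)) = -(-15/26 - 1*(-135)) = -(-15/26 + 135) = -1*3495/26 = -3495/26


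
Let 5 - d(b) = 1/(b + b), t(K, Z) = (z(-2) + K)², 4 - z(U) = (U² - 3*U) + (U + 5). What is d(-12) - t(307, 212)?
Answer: -2131175/24 ≈ -88799.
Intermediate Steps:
z(U) = -1 - U² + 2*U (z(U) = 4 - ((U² - 3*U) + (U + 5)) = 4 - ((U² - 3*U) + (5 + U)) = 4 - (5 + U² - 2*U) = 4 + (-5 - U² + 2*U) = -1 - U² + 2*U)
t(K, Z) = (-9 + K)² (t(K, Z) = ((-1 - 1*(-2)² + 2*(-2)) + K)² = ((-1 - 1*4 - 4) + K)² = ((-1 - 4 - 4) + K)² = (-9 + K)²)
d(b) = 5 - 1/(2*b) (d(b) = 5 - 1/(b + b) = 5 - 1/(2*b))
d(-12) - t(307, 212) = (5 - ½/(-12)) - (-9 + 307)² = (5 - ½*(-1/12)) - 1*298² = (5 + 1/24) - 1*88804 = 121/24 - 88804 = -2131175/24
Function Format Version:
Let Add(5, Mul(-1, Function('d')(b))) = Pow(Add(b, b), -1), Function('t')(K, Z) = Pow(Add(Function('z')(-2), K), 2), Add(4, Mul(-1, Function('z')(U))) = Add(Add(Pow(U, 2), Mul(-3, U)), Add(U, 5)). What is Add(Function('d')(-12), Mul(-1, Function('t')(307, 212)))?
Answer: Rational(-2131175, 24) ≈ -88799.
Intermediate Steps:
Function('z')(U) = Add(-1, Mul(-1, Pow(U, 2)), Mul(2, U)) (Function('z')(U) = Add(4, Mul(-1, Add(Add(Pow(U, 2), Mul(-3, U)), Add(U, 5)))) = Add(4, Mul(-1, Add(Add(Pow(U, 2), Mul(-3, U)), Add(5, U)))) = Add(4, Mul(-1, Add(5, Pow(U, 2), Mul(-2, U)))) = Add(4, Add(-5, Mul(-1, Pow(U, 2)), Mul(2, U))) = Add(-1, Mul(-1, Pow(U, 2)), Mul(2, U)))
Function('t')(K, Z) = Pow(Add(-9, K), 2) (Function('t')(K, Z) = Pow(Add(Add(-1, Mul(-1, Pow(-2, 2)), Mul(2, -2)), K), 2) = Pow(Add(Add(-1, Mul(-1, 4), -4), K), 2) = Pow(Add(Add(-1, -4, -4), K), 2) = Pow(Add(-9, K), 2))
Function('d')(b) = Add(5, Mul(Rational(-1, 2), Pow(b, -1))) (Function('d')(b) = Add(5, Mul(-1, Pow(Add(b, b), -1))) = Add(5, Mul(-1, Pow(Mul(2, b), -1))) = Add(5, Mul(-1, Mul(Rational(1, 2), Pow(b, -1)))) = Add(5, Mul(Rational(-1, 2), Pow(b, -1))))
Add(Function('d')(-12), Mul(-1, Function('t')(307, 212))) = Add(Add(5, Mul(Rational(-1, 2), Pow(-12, -1))), Mul(-1, Pow(Add(-9, 307), 2))) = Add(Add(5, Mul(Rational(-1, 2), Rational(-1, 12))), Mul(-1, Pow(298, 2))) = Add(Add(5, Rational(1, 24)), Mul(-1, 88804)) = Add(Rational(121, 24), -88804) = Rational(-2131175, 24)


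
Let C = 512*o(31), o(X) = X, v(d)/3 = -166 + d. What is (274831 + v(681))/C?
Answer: 34547/1984 ≈ 17.413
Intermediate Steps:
v(d) = -498 + 3*d (v(d) = 3*(-166 + d) = -498 + 3*d)
C = 15872 (C = 512*31 = 15872)
(274831 + v(681))/C = (274831 + (-498 + 3*681))/15872 = (274831 + (-498 + 2043))*(1/15872) = (274831 + 1545)*(1/15872) = 276376*(1/15872) = 34547/1984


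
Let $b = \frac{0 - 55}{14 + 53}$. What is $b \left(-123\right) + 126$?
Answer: $\frac{15207}{67} \approx 226.97$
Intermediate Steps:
$b = - \frac{55}{67} \approx -0.8209$
$b \left(-123\right) + 126 = \left(- \frac{55}{67}\right) \left(-123\right) + 126 = \frac{6765}{67} + 126 = \frac{15207}{67}$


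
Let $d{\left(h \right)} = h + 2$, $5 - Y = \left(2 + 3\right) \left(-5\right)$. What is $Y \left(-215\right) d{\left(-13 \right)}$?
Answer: $70950$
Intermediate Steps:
$Y = 30$ ($Y = 5 - \left(2 + 3\right) \left(-5\right) = 5 - 5 \left(-5\right) = 5 - -25 = 5 + 25 = 30$)
$d{\left(h \right)} = 2 + h$
$Y \left(-215\right) d{\left(-13 \right)} = 30 \left(-215\right) \left(2 - 13\right) = \left(-6450\right) \left(-11\right) = 70950$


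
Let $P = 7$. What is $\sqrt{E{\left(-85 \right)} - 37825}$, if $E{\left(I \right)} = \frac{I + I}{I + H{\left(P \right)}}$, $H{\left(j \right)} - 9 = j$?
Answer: $\frac{i \sqrt{180073095}}{69} \approx 194.48 i$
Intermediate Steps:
$H{\left(j \right)} = 9 + j$
$E{\left(I \right)} = \frac{2 I}{16 + I}$ ($E{\left(I \right)} = \frac{I + I}{I + \left(9 + 7\right)} = \frac{2 I}{I + 16} = \frac{2 I}{16 + I}$)
$\sqrt{E{\left(-85 \right)} - 37825} = \sqrt{2 \left(-85\right) \frac{1}{16 - 85} - 37825} = \sqrt{2 \left(-85\right) \frac{1}{-69} - 37825} = \sqrt{2 \left(-85\right) \left(- \frac{1}{69}\right) - 37825} = \sqrt{\frac{170}{69} - 37825} = \sqrt{- \frac{2609755}{69}} = \frac{i \sqrt{180073095}}{69}$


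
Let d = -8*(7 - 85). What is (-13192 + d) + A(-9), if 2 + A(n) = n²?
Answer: -12489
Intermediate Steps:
d = 624 (d = -8*(-78) = 624)
A(n) = -2 + n²
(-13192 + d) + A(-9) = (-13192 + 624) + (-2 + (-9)²) = -12568 + (-2 + 81) = -12568 + 79 = -12489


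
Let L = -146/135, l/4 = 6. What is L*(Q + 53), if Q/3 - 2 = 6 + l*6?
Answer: -74314/135 ≈ -550.47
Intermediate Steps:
l = 24 (l = 4*6 = 24)
Q = 456 (Q = 6 + 3*(6 + 24*6) = 6 + 3*(6 + 144) = 6 + 3*150 = 6 + 450 = 456)
L = -146/135 (L = -146*1/135 = -146/135 ≈ -1.0815)
L*(Q + 53) = -146*(456 + 53)/135 = -146/135*509 = -74314/135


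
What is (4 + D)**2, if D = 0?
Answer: 16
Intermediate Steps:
(4 + D)**2 = (4 + 0)**2 = 4**2 = 16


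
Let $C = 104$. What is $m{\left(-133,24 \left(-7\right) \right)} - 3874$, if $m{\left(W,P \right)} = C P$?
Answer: $-21346$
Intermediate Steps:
$m{\left(W,P \right)} = 104 P$
$m{\left(-133,24 \left(-7\right) \right)} - 3874 = 104 \cdot 24 \left(-7\right) - 3874 = 104 \left(-168\right) - 3874 = -17472 - 3874 = -21346$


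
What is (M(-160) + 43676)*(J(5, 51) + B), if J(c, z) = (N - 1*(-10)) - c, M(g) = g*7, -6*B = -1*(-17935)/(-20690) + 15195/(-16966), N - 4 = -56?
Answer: -104656709567828/52653981 ≈ -1.9876e+6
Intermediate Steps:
N = -52 (N = 4 - 56 = -52)
B = 15466744/52653981 (B = -(-1*(-17935)/(-20690) + 15195/(-16966))/6 = -(17935*(-1/20690) + 15195*(-1/16966))/6 = -(-3587/4138 - 15195/16966)/6 = -⅙*(-30933488/17551327) = 15466744/52653981 ≈ 0.29374)
M(g) = 7*g
J(c, z) = -42 - c (J(c, z) = (-52 - 1*(-10)) - c = (-52 + 10) - c = -42 - c)
(M(-160) + 43676)*(J(5, 51) + B) = (7*(-160) + 43676)*((-42 - 1*5) + 15466744/52653981) = (-1120 + 43676)*((-42 - 5) + 15466744/52653981) = 42556*(-47 + 15466744/52653981) = 42556*(-2459270363/52653981) = -104656709567828/52653981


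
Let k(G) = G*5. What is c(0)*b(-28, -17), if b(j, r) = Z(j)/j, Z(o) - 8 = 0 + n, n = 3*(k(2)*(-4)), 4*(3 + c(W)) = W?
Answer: -12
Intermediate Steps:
k(G) = 5*G
c(W) = -3 + W/4
n = -120 (n = 3*((5*2)*(-4)) = 3*(10*(-4)) = 3*(-40) = -120)
Z(o) = -112 (Z(o) = 8 + (0 - 120) = 8 - 120 = -112)
b(j, r) = -112/j
c(0)*b(-28, -17) = (-3 + (1/4)*0)*(-112/(-28)) = (-3 + 0)*(-112*(-1/28)) = -3*4 = -12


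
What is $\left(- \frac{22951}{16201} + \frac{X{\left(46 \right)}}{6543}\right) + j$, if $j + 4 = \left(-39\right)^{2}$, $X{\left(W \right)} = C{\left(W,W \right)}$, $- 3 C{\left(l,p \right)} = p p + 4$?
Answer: $\frac{481935452494}{318009429} \approx 1515.5$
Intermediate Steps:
$C{\left(l,p \right)} = - \frac{4}{3} - \frac{p^{2}}{3}$ ($C{\left(l,p \right)} = - \frac{p p + 4}{3} = - \frac{p^{2} + 4}{3} = - \frac{4 + p^{2}}{3} = - \frac{4}{3} - \frac{p^{2}}{3}$)
$X{\left(W \right)} = - \frac{4}{3} - \frac{W^{2}}{3}$
$j = 1517$ ($j = -4 + \left(-39\right)^{2} = -4 + 1521 = 1517$)
$\left(- \frac{22951}{16201} + \frac{X{\left(46 \right)}}{6543}\right) + j = \left(- \frac{22951}{16201} + \frac{- \frac{4}{3} - \frac{46^{2}}{3}}{6543}\right) + 1517 = \left(\left(-22951\right) \frac{1}{16201} + \left(- \frac{4}{3} - \frac{2116}{3}\right) \frac{1}{6543}\right) + 1517 = \left(- \frac{22951}{16201} + \left(- \frac{4}{3} - \frac{2116}{3}\right) \frac{1}{6543}\right) + 1517 = \left(- \frac{22951}{16201} - \frac{2120}{19629}\right) + 1517 = - \frac{484851299}{318009429} + 1517 = \frac{481935452494}{318009429}$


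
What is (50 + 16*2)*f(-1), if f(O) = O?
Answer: -82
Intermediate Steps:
(50 + 16*2)*f(-1) = (50 + 16*2)*(-1) = (50 + 32)*(-1) = 82*(-1) = -82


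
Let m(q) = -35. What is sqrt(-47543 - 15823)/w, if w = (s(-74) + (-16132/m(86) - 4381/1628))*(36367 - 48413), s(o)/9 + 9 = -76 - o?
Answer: -28490*I*sqrt(63366)/123282022443 ≈ -5.8173e-5*I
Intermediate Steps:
s(o) = -765 - 9*o (s(o) = -81 + 9*(-76 - o) = -81 + (-684 - 9*o) = -765 - 9*o)
w = -123282022443/28490 (w = ((-765 - 9*(-74)) + (-16132/(-35) - 4381/1628))*(36367 - 48413) = ((-765 + 666) + (-16132*(-1/35) - 4381*1/1628))*(-12046) = (-99 + (16132/35 - 4381/1628))*(-12046) = (-99 + 26109561/56980)*(-12046) = (20468541/56980)*(-12046) = -123282022443/28490 ≈ -4.3272e+6)
sqrt(-47543 - 15823)/w = sqrt(-47543 - 15823)/(-123282022443/28490) = sqrt(-63366)*(-28490/123282022443) = (I*sqrt(63366))*(-28490/123282022443) = -28490*I*sqrt(63366)/123282022443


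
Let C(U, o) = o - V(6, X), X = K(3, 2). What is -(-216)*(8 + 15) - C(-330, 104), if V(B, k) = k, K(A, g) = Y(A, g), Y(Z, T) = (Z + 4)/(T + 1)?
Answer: 14599/3 ≈ 4866.3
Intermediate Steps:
Y(Z, T) = (4 + Z)/(1 + T)
K(A, g) = (4 + A)/(1 + g)
X = 7/3 (X = (4 + 3)/(1 + 2) = 7/3 ≈ 2.3333)
C(U, o) = -7/3 + o (C(U, o) = o - 1*7/3 = o - 7/3 = -7/3 + o)
-(-216)*(8 + 15) - C(-330, 104) = -(-216)*(8 + 15) - (-7/3 + 104) = -(-216)*23 - 1*305/3 = -12*(-414) - 305/3 = 4968 - 305/3 = 14599/3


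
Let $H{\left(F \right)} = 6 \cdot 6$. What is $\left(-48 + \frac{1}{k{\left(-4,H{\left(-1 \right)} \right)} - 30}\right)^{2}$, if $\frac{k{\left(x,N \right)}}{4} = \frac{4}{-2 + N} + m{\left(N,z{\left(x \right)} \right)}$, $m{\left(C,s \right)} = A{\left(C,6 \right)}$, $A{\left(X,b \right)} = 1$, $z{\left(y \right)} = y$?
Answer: $\frac{434680801}{188356} \approx 2307.8$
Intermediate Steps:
$H{\left(F \right)} = 36$
$m{\left(C,s \right)} = 1$
$k{\left(x,N \right)} = 4 + \frac{16}{-2 + N}$ ($k{\left(x,N \right)} = 4 \left(\frac{4}{-2 + N} + 1\right) = 4 \left(1 + \frac{4}{-2 + N}\right) = 4 + \frac{16}{-2 + N}$)
$\left(-48 + \frac{1}{k{\left(-4,H{\left(-1 \right)} \right)} - 30}\right)^{2} = \left(-48 + \frac{1}{\frac{4 \left(2 + 36\right)}{-2 + 36} - 30}\right)^{2} = \left(-48 + \frac{1}{4 \cdot \frac{1}{34} \cdot 38 - 30}\right)^{2} = \left(-48 + \frac{1}{\frac{76}{17} - 30}\right)^{2} = \left(-48 + \frac{1}{- \frac{434}{17}}\right)^{2} = \left(-48 - \frac{17}{434}\right)^{2} = \left(- \frac{20849}{434}\right)^{2} = \frac{434680801}{188356}$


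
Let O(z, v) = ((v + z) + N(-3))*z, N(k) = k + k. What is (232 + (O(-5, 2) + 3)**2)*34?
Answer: 86224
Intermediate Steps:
N(k) = 2*k
O(z, v) = z*(-6 + v + z) (O(z, v) = ((v + z) + 2*(-3))*z = ((v + z) - 6)*z = (-6 + v + z)*z = z*(-6 + v + z))
(232 + (O(-5, 2) + 3)**2)*34 = (232 + (-5*(-6 + 2 - 5) + 3)**2)*34 = (232 + (-5*(-9) + 3)**2)*34 = (232 + (45 + 3)**2)*34 = (232 + 48**2)*34 = (232 + 2304)*34 = 2536*34 = 86224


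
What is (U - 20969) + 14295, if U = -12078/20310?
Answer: -22593503/3385 ≈ -6674.6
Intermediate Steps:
U = -2013/3385 (U = -12078*1/20310 = -2013/3385 ≈ -0.59468)
(U - 20969) + 14295 = (-2013/3385 - 20969) + 14295 = -70982078/3385 + 14295 = -22593503/3385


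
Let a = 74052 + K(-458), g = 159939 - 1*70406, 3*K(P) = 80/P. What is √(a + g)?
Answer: √77207021385/687 ≈ 404.46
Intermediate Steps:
K(P) = 80/(3*P) (K(P) = (80/P)/3 = 80/(3*P))
g = 89533 (g = 159939 - 70406 = 89533)
a = 50873684/687 (a = 74052 + (80/3)/(-458) = 74052 + (80/3)*(-1/458) = 74052 - 40/687 = 50873684/687 ≈ 74052.)
√(a + g) = √(50873684/687 + 89533) = √(112382855/687) = √77207021385/687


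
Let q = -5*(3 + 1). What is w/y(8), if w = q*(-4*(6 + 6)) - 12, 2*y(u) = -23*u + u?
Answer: -237/22 ≈ -10.773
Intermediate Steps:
q = -20 (q = -5*4 = -20)
y(u) = -11*u (y(u) = (-23*u + u)/2 = (-22*u)/2 = -11*u)
w = 948 (w = -(-80)*(6 + 6) - 12 = -(-80)*12 - 12 = -20*(-48) - 12 = 960 - 12 = 948)
w/y(8) = 948/((-11*8)) = 948/(-88) = 948*(-1/88) = -237/22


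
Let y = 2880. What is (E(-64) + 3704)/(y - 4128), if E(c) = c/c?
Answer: -95/32 ≈ -2.9688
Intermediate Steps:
E(c) = 1
(E(-64) + 3704)/(y - 4128) = (1 + 3704)/(2880 - 4128) = 3705/(-1248) = 3705*(-1/1248) = -95/32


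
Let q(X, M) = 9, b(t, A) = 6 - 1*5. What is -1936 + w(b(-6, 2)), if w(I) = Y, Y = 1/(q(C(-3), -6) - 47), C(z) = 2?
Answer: -73569/38 ≈ -1936.0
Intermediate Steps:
b(t, A) = 1 (b(t, A) = 6 - 5 = 1)
Y = -1/38 (Y = 1/(9 - 47) = 1/(-38) = -1/38 ≈ -0.026316)
w(I) = -1/38
-1936 + w(b(-6, 2)) = -1936 - 1/38 = -73569/38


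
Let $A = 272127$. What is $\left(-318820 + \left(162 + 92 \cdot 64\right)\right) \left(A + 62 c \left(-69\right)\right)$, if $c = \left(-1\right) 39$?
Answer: $-137296334130$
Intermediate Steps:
$c = -39$
$\left(-318820 + \left(162 + 92 \cdot 64\right)\right) \left(A + 62 c \left(-69\right)\right) = \left(-318820 + \left(162 + 92 \cdot 64\right)\right) \left(272127 + 62 \left(-39\right) \left(-69\right)\right) = \left(-318820 + \left(162 + 5888\right)\right) \left(272127 - -166842\right) = \left(-318820 + 6050\right) \left(272127 + 166842\right) = \left(-312770\right) 438969 = -137296334130$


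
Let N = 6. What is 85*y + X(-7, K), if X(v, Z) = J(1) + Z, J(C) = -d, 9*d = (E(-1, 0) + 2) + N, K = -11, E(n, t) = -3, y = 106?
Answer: 80986/9 ≈ 8998.4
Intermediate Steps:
d = 5/9 (d = ((-3 + 2) + 6)/9 = (-1 + 6)/9 = (⅑)*5 = 5/9 ≈ 0.55556)
J(C) = -5/9 (J(C) = -1*5/9 = -5/9)
X(v, Z) = -5/9 + Z
85*y + X(-7, K) = 85*106 + (-5/9 - 11) = 9010 - 104/9 = 80986/9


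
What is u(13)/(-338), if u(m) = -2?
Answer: 1/169 ≈ 0.0059172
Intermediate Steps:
u(13)/(-338) = -2/(-338) = -2*(-1/338) = 1/169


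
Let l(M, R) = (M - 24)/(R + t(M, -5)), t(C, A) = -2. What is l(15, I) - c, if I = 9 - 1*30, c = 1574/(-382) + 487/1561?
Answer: 28799629/6857473 ≈ 4.1997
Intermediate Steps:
c = -1135490/298151 (c = 1574*(-1/382) + 487*(1/1561) = -787/191 + 487/1561 = -1135490/298151 ≈ -3.8084)
I = -21 (I = 9 - 30 = -21)
l(M, R) = (-24 + M)/(-2 + R) (l(M, R) = (M - 24)/(R - 2) = (-24 + M)/(-2 + R))
l(15, I) - c = (-24 + 15)/(-2 - 21) - 1*(-1135490/298151) = -9/(-23) + 1135490/298151 = -1/23*(-9) + 1135490/298151 = 9/23 + 1135490/298151 = 28799629/6857473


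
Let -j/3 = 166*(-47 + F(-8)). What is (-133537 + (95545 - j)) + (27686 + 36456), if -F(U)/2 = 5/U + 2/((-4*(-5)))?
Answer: 32669/10 ≈ 3266.9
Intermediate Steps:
F(U) = -⅕ - 10/U (F(U) = -2*(5/U + 2/((-4*(-5)))) = -2*(5/U + 2/20) = -2*(5/U + 2*(1/20)) = -2*(5/U + ⅒) = -2*(⅒ + 5/U) = -⅕ - 10/U)
j = 228831/10 (j = -498*(-47 + (⅕)*(-50 - 1*(-8))/(-8)) = -498*(-47 + (⅕)*(-⅛)*(-50 + 8)) = -498*(-47 + (⅕)*(-⅛)*(-42)) = -498*(-47 + 21/20) = -498*(-919)/20 = -3*(-76277/10) = 228831/10 ≈ 22883.)
(-133537 + (95545 - j)) + (27686 + 36456) = (-133537 + (95545 - 1*228831/10)) + (27686 + 36456) = (-133537 + (95545 - 228831/10)) + 64142 = (-133537 + 726619/10) + 64142 = -608751/10 + 64142 = 32669/10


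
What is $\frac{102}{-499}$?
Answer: $- \frac{102}{499} \approx -0.20441$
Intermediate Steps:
$\frac{102}{-499} = 102 \left(- \frac{1}{499}\right) = - \frac{102}{499}$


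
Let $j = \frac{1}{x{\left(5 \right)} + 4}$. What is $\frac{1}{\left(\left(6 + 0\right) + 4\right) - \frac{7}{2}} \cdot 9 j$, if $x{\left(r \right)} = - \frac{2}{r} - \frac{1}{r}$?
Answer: $\frac{90}{221} \approx 0.40724$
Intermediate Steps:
$x{\left(r \right)} = - \frac{3}{r}$
$j = \frac{5}{17}$ ($j = \frac{1}{- \frac{3}{5} + 4} = \frac{1}{\frac{17}{5}} = \frac{5}{17} \approx 0.29412$)
$\frac{1}{\left(\left(6 + 0\right) + 4\right) - \frac{7}{2}} \cdot 9 j = \frac{1}{\left(\left(6 + 0\right) + 4\right) - \frac{7}{2}} \cdot 9 \cdot \frac{5}{17} = \frac{1}{\left(6 + 4\right) - \frac{7}{2}} \cdot 9 \cdot \frac{5}{17} = \frac{1}{10 - \frac{7}{2}} \cdot 9 \cdot \frac{5}{17} = \frac{1}{\frac{13}{2}} \cdot 9 \cdot \frac{5}{17} = \frac{2}{13} \cdot 9 \cdot \frac{5}{17} = \frac{18}{13} \cdot \frac{5}{17} = \frac{90}{221}$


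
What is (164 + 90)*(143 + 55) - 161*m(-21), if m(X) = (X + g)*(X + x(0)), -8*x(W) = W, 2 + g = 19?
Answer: 36768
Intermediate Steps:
g = 17 (g = -2 + 19 = 17)
x(W) = -W/8
m(X) = X*(17 + X) (m(X) = (X + 17)*(X - ⅛*0) = (17 + X)*(X + 0) = (17 + X)*X = X*(17 + X))
(164 + 90)*(143 + 55) - 161*m(-21) = (164 + 90)*(143 + 55) - (-3381)*(17 - 21) = 254*198 - (-3381)*(-4) = 50292 - 161*84 = 50292 - 13524 = 36768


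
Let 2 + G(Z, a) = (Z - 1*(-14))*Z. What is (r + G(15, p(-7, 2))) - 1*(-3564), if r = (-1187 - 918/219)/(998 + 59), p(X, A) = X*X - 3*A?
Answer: 308325560/77161 ≈ 3995.9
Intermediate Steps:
p(X, A) = X² - 3*A
G(Z, a) = -2 + Z*(14 + Z) (G(Z, a) = -2 + (Z - 1*(-14))*Z = -2 + (Z + 14)*Z = -2 + (14 + Z)*Z = -2 + Z*(14 + Z))
r = -86957/77161 (r = (-1187 - 918*1/219)/1057 = (-1187 - 306/73)*(1/1057) = -86957/73*1/1057 = -86957/77161 ≈ -1.1270)
(r + G(15, p(-7, 2))) - 1*(-3564) = (-86957/77161 + (-2 + 15² + 14*15)) - 1*(-3564) = (-86957/77161 + (-2 + 225 + 210)) + 3564 = (-86957/77161 + 433) + 3564 = 33323756/77161 + 3564 = 308325560/77161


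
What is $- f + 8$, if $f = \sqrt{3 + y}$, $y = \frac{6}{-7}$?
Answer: $8 - \frac{\sqrt{105}}{7} \approx 6.5361$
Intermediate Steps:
$y = - \frac{6}{7}$ ($y = 6 \left(- \frac{1}{7}\right) = - \frac{6}{7} \approx -0.85714$)
$f = \frac{\sqrt{105}}{7}$ ($f = \sqrt{3 - \frac{6}{7}} = \sqrt{\frac{15}{7}} = \frac{\sqrt{105}}{7} \approx 1.4639$)
$- f + 8 = - \frac{\sqrt{105}}{7} + 8 = 8 - \frac{\sqrt{105}}{7}$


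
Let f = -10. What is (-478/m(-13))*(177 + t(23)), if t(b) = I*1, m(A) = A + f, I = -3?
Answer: 83172/23 ≈ 3616.2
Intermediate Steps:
m(A) = -10 + A (m(A) = A - 10 = -10 + A)
t(b) = -3 (t(b) = -3*1 = -3)
(-478/m(-13))*(177 + t(23)) = (-478/(-10 - 13))*(177 - 3) = -478/(-23)*174 = -478*(-1/23)*174 = (478/23)*174 = 83172/23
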